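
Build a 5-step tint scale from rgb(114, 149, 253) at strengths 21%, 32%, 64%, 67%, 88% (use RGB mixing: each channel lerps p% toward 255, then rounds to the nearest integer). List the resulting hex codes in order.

#90ABFD, #9FB7FE, #CCD9FE, #D0DCFE, #EEF2FF

21%: (114 + 29.61 = 143.61→144, 149 + 22.26 = 171.26→171, 253→253) → #90ABFD
32%: (114 + 45.12 = 159.12→159, 149 + 33.92 = 182.92→183, 253 + 0.64 = 253.64→254) → #9FB7FE
64%: (114 + 90.24 = 204.24→204, 149 + 67.84 = 216.84→217, 253 + 1.28 = 254.28→254) → #CCD9FE
67%: (114 + 94.47 = 208.47→208, 149 + 71.02 = 220.02→220, 253 + 1.34 = 254.34→254) → #D0DCFE
88%: (114 + 124.08 = 238.08→238, 149 + 93.28 = 242.28→242, 253 + 1.76 = 254.76→255) → #EEF2FF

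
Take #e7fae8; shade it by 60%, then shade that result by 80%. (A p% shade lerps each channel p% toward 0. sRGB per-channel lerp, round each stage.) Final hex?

#e7fae8 is rgb(231, 250, 232).
Per channel, c → c + 0.6(0 − c):
  R: 231 + 0.6×(0−231) = 231 − 138.6 = 92.4 → 92
  G: 250 + 0.6×(0−250) = 250 − 150 = 100 → 100
  B: 232 + 0.6×(0−232) = 232 − 139.2 = 92.8 → 93
After the shade: rgb(92, 100, 93) = #5c645d.
An 80% shade moves each channel 80% toward 0:
  R: 92 + 0.8×(0−92) = 92 − 73.6 = 18.4 → 18
  G: 100 + 0.8×(0−100) = 100 − 80 = 20 → 20
  B: 93 + 0.8×(0−93) = 93 − 74.4 = 18.6 → 19
rgb(18, 20, 19) = #121413.

#121413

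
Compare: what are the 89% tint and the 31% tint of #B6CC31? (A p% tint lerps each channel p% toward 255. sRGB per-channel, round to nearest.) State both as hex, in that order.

#F7F9E8, #CDDC71

#B6CC31 is rgb(182, 204, 49).
89% tint:
  R: 182 + 64.97 = 246.97 → 247
  G: 204 + 0.89×(255−204) = 204 + 45.39 = 249.39 → 249
  B: 49 + 0.89×(255−49) = 49 + 183.34 = 232.34 → 232
  → #F7F9E8
31% tint:
  R: 182 + 22.63 = 204.63 → 205
  G: 204 + 15.81 = 219.81 → 220
  B: 49 + 0.31×(255−49) = 49 + 63.86 = 112.86 → 113
  → #CDDC71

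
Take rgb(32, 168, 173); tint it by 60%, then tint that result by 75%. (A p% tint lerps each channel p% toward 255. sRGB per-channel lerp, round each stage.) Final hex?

#E9F6F7

Per channel, c → c + 0.6(255 − c):
  R: 32 + 133.8 = 165.8 → 166
  G: 168 + 52.2 = 220.2 → 220
  B: 173 + 0.6×(255−173) = 173 + 49.2 = 222.2 → 222
After the tint: rgb(166, 220, 222) = #A6DCDE.
Lerp each channel 75% toward 255:
  R: 166 + 66.75 = 232.75 → 233
  G: 220 + 0.75×(255−220) = 220 + 26.25 = 246.25 → 246
  B: 222 + 24.75 = 246.75 → 247
rgb(233, 246, 247) = #E9F6F7.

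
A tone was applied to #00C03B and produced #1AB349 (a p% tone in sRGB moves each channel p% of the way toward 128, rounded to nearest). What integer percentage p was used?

#00C03B is rgb(0, 192, 59); #1AB349 is rgb(26, 179, 73).
On the R channel (widest range): 26 ≈ 0 + (p/100)(128 − 0), so p ≈ 100×(26 − 0)/(128 − 0) = 2600/128 = 20.31.
p = 20 reproduces all three channels after rounding.

20%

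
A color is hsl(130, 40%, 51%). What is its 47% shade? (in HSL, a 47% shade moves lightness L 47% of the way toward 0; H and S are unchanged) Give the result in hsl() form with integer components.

L moves 47% from 51 toward 0: 51 − 23.97 = 27.03 → 27.
H and S are unchanged.

hsl(130, 40%, 27%)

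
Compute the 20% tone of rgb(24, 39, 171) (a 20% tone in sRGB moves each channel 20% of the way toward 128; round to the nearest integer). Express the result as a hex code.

#2D39A2

A 20% tone moves each channel 20% toward 128:
  R: 24 + 0.2×(128−24) = 24 + 20.8 = 44.8 → 45
  G: 39 + 17.8 = 56.8 → 57
  B: 171 + 0.2×(128−171) = 171 − 8.6 = 162.4 → 162
rgb(45, 57, 162) = #2D39A2.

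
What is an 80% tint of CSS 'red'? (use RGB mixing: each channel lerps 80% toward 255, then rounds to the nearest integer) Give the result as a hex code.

#ffcccc

CSS red is rgb(255, 0, 0).
An 80% tint moves each channel 80% toward 255:
  R: 255 + 0.8×(255−255) = 255 + 0 = 255 → 255
  G: 0 + 0.8×(255−0) = 0 + 204 = 204 → 204
  B: 0 + 204 = 204 → 204
rgb(255, 204, 204) = #ffcccc.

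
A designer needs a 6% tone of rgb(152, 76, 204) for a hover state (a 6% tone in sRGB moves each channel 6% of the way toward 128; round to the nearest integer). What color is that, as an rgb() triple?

Per channel, c → c + 0.06(128 − c):
  R: 152 + 0.06×(128−152) = 152 − 1.44 = 150.56 → 151
  G: 76 + 3.12 = 79.12 → 79
  B: 204 + 0.06×(128−204) = 204 − 4.56 = 199.44 → 199

rgb(151, 79, 199)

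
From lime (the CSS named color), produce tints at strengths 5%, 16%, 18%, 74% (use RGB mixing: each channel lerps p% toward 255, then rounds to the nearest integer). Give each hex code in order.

#0DFF0D, #29FF29, #2EFF2E, #BDFFBD

CSS lime is rgb(0, 255, 0).
5%: (0 + 12.75 = 12.75→13, 255→255, 0 + 12.75 = 12.75→13) → #0DFF0D
16%: (0 + 40.8 = 40.8→41, 255→255, 0 + 40.8 = 40.8→41) → #29FF29
18%: (0 + 45.9 = 45.9→46, 255→255, 0 + 45.9 = 45.9→46) → #2EFF2E
74%: (0 + 188.7 = 188.7→189, 255→255, 0 + 188.7 = 188.7→189) → #BDFFBD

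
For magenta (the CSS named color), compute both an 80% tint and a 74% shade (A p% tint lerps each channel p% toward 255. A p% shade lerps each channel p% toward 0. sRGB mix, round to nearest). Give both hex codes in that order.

#ffccff, #420042

CSS magenta is rgb(255, 0, 255).
80% tint:
  R: 255 + 0 = 255 → 255
  G: 0 + 0.8×(255−0) = 0 + 204 = 204 → 204
  B: 255 + 0 = 255 → 255
  → #ffccff
74% shade:
  R: 255 − 188.7 = 66.3 → 66
  G: 0 + 0.74×(0−0) = 0 + 0 = 0 → 0
  B: 255 − 188.7 = 66.3 → 66
  → #420042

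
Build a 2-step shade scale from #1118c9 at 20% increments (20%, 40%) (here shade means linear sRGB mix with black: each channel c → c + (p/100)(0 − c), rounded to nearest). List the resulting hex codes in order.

#0e13a1, #0a0e79

#1118c9 is rgb(17, 24, 201).
20%: (17 − 3.4 = 13.6→14, 24 − 4.8 = 19.2→19, 201 − 40.2 = 160.8→161) → #0e13a1
40%: (17 − 6.8 = 10.2→10, 24 − 9.6 = 14.4→14, 201 − 80.4 = 120.6→121) → #0a0e79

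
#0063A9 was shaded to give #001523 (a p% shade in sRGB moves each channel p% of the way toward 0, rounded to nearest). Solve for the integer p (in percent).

79%

#0063A9 is rgb(0, 99, 169); #001523 is rgb(0, 21, 35).
On the B channel (widest range): 35 ≈ 169 + (p/100)(0 − 169), so p ≈ 100×(35 − 169)/(0 − 169) = -13400/-169 = 79.29.
p = 79 reproduces all three channels after rounding.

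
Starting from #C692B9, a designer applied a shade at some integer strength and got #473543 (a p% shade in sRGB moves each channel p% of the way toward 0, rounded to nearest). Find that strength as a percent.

64%

#C692B9 is rgb(198, 146, 185); #473543 is rgb(71, 53, 67).
On the R channel (widest range): 71 ≈ 198 + (p/100)(0 − 198), so p ≈ 100×(71 − 198)/(0 − 198) = -12700/-198 = 64.14.
p = 64 reproduces all three channels after rounding.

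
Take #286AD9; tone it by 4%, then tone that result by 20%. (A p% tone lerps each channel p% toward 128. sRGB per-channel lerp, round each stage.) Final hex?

#3D6FC4

#286AD9 is rgb(40, 106, 217).
Per channel, c → c + 0.04(128 − c):
  R: 40 + 0.04×(128−40) = 40 + 3.52 = 43.52 → 44
  G: 106 + 0.04×(128−106) = 106 + 0.88 = 106.88 → 107
  B: 217 − 3.56 = 213.44 → 213
After the tone: rgb(44, 107, 213) = #2C6BD5.
Per channel, c → c + 0.2(128 − c):
  R: 44 + 0.2×(128−44) = 44 + 16.8 = 60.8 → 61
  G: 107 + 4.2 = 111.2 → 111
  B: 213 + 0.2×(128−213) = 213 − 17 = 196 → 196
rgb(61, 111, 196) = #3D6FC4.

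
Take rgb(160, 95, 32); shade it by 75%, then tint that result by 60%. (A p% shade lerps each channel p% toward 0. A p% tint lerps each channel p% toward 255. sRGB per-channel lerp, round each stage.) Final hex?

#A9A39C

Per channel, c → c + 0.75(0 − c):
  R: 160 + 0.75×(0−160) = 160 − 120 = 40 → 40
  G: 95 + 0.75×(0−95) = 95 − 71.25 = 23.75 → 24
  B: 32 − 24 = 8 → 8
After the shade: rgb(40, 24, 8) = #281808.
Lerp each channel 60% toward 255:
  R: 40 + 0.6×(255−40) = 40 + 129 = 169 → 169
  G: 24 + 0.6×(255−24) = 24 + 138.6 = 162.6 → 163
  B: 8 + 148.2 = 156.2 → 156
rgb(169, 163, 156) = #A9A39C.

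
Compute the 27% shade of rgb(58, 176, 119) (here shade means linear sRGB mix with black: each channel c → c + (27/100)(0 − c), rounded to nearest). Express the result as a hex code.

A 27% shade moves each channel 27% toward 0:
  R: 58 − 15.66 = 42.34 → 42
  G: 176 + 0.27×(0−176) = 176 − 47.52 = 128.48 → 128
  B: 119 + 0.27×(0−119) = 119 − 32.13 = 86.87 → 87
rgb(42, 128, 87) = #2A8057.

#2A8057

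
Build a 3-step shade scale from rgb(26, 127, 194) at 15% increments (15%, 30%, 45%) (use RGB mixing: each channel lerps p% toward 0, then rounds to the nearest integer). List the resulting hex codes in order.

#166CA5, #125988, #0E466B

15%: (26 − 3.9 = 22.1→22, 127 − 19.05 = 107.95→108, 194 − 29.1 = 164.9→165) → #166CA5
30%: (26 − 7.8 = 18.2→18, 127 − 38.1 = 88.9→89, 194 − 58.2 = 135.8→136) → #125988
45%: (26 − 11.7 = 14.3→14, 127 − 57.15 = 69.85→70, 194 − 87.3 = 106.7→107) → #0E466B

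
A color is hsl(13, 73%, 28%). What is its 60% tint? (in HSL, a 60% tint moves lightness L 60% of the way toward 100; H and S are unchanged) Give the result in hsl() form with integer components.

hsl(13, 73%, 71%)

L moves 60% from 28 toward 100: 28 + 43.2 = 71.2 → 71.
H and S are unchanged.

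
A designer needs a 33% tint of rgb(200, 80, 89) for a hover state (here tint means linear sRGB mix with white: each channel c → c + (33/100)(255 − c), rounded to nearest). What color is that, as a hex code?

Per channel, c → c + 0.33(255 − c):
  R: 200 + 0.33×(255−200) = 200 + 18.15 = 218.15 → 218
  G: 80 + 0.33×(255−80) = 80 + 57.75 = 137.75 → 138
  B: 89 + 0.33×(255−89) = 89 + 54.78 = 143.78 → 144
rgb(218, 138, 144) = #DA8A90.

#DA8A90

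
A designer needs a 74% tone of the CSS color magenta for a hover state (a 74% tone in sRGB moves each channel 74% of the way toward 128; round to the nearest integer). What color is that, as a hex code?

CSS magenta is rgb(255, 0, 255).
A 74% tone moves each channel 74% toward 128:
  R: 255 + 0.74×(128−255) = 255 − 93.98 = 161.02 → 161
  G: 0 + 0.74×(128−0) = 0 + 94.72 = 94.72 → 95
  B: 255 − 93.98 = 161.02 → 161
rgb(161, 95, 161) = #A15FA1.

#A15FA1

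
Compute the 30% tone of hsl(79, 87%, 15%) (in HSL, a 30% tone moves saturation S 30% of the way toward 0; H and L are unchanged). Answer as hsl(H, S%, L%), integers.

hsl(79, 61%, 15%)

S moves 30% from 87 toward 0: 87 − 26.1 = 60.9 → 61.
H and L are unchanged.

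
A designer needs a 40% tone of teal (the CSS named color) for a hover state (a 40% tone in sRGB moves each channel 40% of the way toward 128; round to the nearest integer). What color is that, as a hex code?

CSS teal is rgb(0, 128, 128).
Per channel, c → c + 0.4(128 − c):
  R: 0 + 0.4×(128−0) = 0 + 51.2 = 51.2 → 51
  G: 128 + 0 = 128 → 128
  B: 128 + 0 = 128 → 128
rgb(51, 128, 128) = #338080.

#338080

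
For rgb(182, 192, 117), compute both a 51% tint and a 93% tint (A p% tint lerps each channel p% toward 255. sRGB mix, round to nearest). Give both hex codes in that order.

#DBE0BB, #FAFBF5

51% tint:
  R: 182 + 37.23 = 219.23 → 219
  G: 192 + 0.51×(255−192) = 192 + 32.13 = 224.13 → 224
  B: 117 + 70.38 = 187.38 → 187
  → #DBE0BB
93% tint:
  R: 182 + 67.89 = 249.89 → 250
  G: 192 + 0.93×(255−192) = 192 + 58.59 = 250.59 → 251
  B: 117 + 0.93×(255−117) = 117 + 128.34 = 245.34 → 245
  → #FAFBF5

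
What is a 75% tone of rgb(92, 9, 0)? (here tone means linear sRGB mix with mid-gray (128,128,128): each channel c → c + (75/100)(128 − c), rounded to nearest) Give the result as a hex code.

#776260

A 75% tone moves each channel 75% toward 128:
  R: 92 + 27 = 119 → 119
  G: 9 + 89.25 = 98.25 → 98
  B: 0 + 96 = 96 → 96
rgb(119, 98, 96) = #776260.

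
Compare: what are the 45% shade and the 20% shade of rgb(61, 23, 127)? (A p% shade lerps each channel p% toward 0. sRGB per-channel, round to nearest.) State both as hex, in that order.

#220D46, #311266

45% shade:
  R: 61 + 0.45×(0−61) = 61 − 27.45 = 33.55 → 34
  G: 23 − 10.35 = 12.65 → 13
  B: 127 + 0.45×(0−127) = 127 − 57.15 = 69.85 → 70
  → #220D46
20% shade:
  R: 61 − 12.2 = 48.8 → 49
  G: 23 − 4.6 = 18.4 → 18
  B: 127 + 0.2×(0−127) = 127 − 25.4 = 101.6 → 102
  → #311266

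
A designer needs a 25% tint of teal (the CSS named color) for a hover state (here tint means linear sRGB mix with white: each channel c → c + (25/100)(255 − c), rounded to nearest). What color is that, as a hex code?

CSS teal is rgb(0, 128, 128).
Lerp each channel 25% toward 255:
  R: 0 + 0.25×(255−0) = 0 + 63.75 = 63.75 → 64
  G: 128 + 0.25×(255−128) = 128 + 31.75 = 159.75 → 160
  B: 128 + 31.75 = 159.75 → 160
rgb(64, 160, 160) = #40A0A0.

#40A0A0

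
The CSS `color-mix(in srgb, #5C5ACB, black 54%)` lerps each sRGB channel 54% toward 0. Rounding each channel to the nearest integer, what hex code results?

#2A295D

#5C5ACB is rgb(92, 90, 203).
Per channel, c → c + 0.54(0 − c):
  R: 92 − 49.68 = 42.32 → 42
  G: 90 + 0.54×(0−90) = 90 − 48.6 = 41.4 → 41
  B: 203 + 0.54×(0−203) = 203 − 109.62 = 93.38 → 93
rgb(42, 41, 93) = #2A295D.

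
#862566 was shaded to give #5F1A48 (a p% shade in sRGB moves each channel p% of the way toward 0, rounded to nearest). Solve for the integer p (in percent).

29%

#862566 is rgb(134, 37, 102); #5F1A48 is rgb(95, 26, 72).
On the R channel (widest range): 95 ≈ 134 + (p/100)(0 − 134), so p ≈ 100×(95 − 134)/(0 − 134) = -3900/-134 = 29.10.
p = 29 reproduces all three channels after rounding.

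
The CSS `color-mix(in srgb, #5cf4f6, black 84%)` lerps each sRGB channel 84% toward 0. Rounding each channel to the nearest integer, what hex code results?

#5cf4f6 is rgb(92, 244, 246).
Per channel, c → c + 0.84(0 − c):
  R: 92 − 77.28 = 14.72 → 15
  G: 244 − 204.96 = 39.04 → 39
  B: 246 + 0.84×(0−246) = 246 − 206.64 = 39.36 → 39
rgb(15, 39, 39) = #0f2727.

#0f2727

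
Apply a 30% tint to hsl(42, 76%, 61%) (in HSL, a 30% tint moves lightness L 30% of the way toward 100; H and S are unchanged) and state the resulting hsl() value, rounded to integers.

hsl(42, 76%, 73%)

L moves 30% from 61 toward 100: 61 + 11.7 = 72.7 → 73.
H and S are unchanged.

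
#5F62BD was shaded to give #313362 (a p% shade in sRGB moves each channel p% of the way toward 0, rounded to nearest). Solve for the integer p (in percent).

48%

#5F62BD is rgb(95, 98, 189); #313362 is rgb(49, 51, 98).
On the B channel (widest range): 98 ≈ 189 + (p/100)(0 − 189), so p ≈ 100×(98 − 189)/(0 − 189) = -9100/-189 = 48.15.
p = 48 reproduces all three channels after rounding.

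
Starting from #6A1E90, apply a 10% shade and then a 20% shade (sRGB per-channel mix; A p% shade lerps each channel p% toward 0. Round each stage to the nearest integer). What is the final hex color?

#6A1E90 is rgb(106, 30, 144).
Lerp each channel 10% toward 0:
  R: 106 + 0.1×(0−106) = 106 − 10.6 = 95.4 → 95
  G: 30 + 0.1×(0−30) = 30 − 3 = 27 → 27
  B: 144 + 0.1×(0−144) = 144 − 14.4 = 129.6 → 130
After the shade: rgb(95, 27, 130) = #5F1B82.
Per channel, c → c + 0.2(0 − c):
  R: 95 − 19 = 76 → 76
  G: 27 − 5.4 = 21.6 → 22
  B: 130 + 0.2×(0−130) = 130 − 26 = 104 → 104
rgb(76, 22, 104) = #4C1668.

#4C1668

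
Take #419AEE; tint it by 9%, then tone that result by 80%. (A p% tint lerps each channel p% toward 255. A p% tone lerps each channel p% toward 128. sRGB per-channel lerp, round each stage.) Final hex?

#778796

#419AEE is rgb(65, 154, 238).
Lerp each channel 9% toward 255:
  R: 65 + 0.09×(255−65) = 65 + 17.1 = 82.1 → 82
  G: 154 + 0.09×(255−154) = 154 + 9.09 = 163.09 → 163
  B: 238 + 0.09×(255−238) = 238 + 1.53 = 239.53 → 240
After the tint: rgb(82, 163, 240) = #52A3F0.
Lerp each channel 80% toward 128:
  R: 82 + 0.8×(128−82) = 82 + 36.8 = 118.8 → 119
  G: 163 + 0.8×(128−163) = 163 − 28 = 135 → 135
  B: 240 − 89.6 = 150.4 → 150
rgb(119, 135, 150) = #778796.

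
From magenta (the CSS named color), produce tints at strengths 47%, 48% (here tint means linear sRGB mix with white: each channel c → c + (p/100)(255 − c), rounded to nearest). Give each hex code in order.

CSS magenta is rgb(255, 0, 255).
47%: (255→255, 0 + 119.85 = 119.85→120, 255→255) → #FF78FF
48%: (255→255, 0 + 122.4 = 122.4→122, 255→255) → #FF7AFF

#FF78FF, #FF7AFF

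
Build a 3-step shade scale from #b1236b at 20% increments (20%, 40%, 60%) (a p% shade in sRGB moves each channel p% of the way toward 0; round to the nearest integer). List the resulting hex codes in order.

#8e1c56, #6a1540, #470e2b

#b1236b is rgb(177, 35, 107).
20%: (177 − 35.4 = 141.6→142, 35 − 7 = 28→28, 107 − 21.4 = 85.6→86) → #8e1c56
40%: (177 − 70.8 = 106.2→106, 35 − 14 = 21→21, 107 − 42.8 = 64.2→64) → #6a1540
60%: (177 − 106.2 = 70.8→71, 35 − 21 = 14→14, 107 − 64.2 = 42.8→43) → #470e2b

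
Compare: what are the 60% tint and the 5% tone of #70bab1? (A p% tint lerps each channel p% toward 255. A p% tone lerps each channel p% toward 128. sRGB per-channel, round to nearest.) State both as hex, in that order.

#70bab1 is rgb(112, 186, 177).
60% tint:
  R: 112 + 85.8 = 197.8 → 198
  G: 186 + 0.6×(255−186) = 186 + 41.4 = 227.4 → 227
  B: 177 + 46.8 = 223.8 → 224
  → #c6e3e0
5% tone:
  R: 112 + 0.05×(128−112) = 112 + 0.8 = 112.8 → 113
  G: 186 + 0.05×(128−186) = 186 − 2.9 = 183.1 → 183
  B: 177 + 0.05×(128−177) = 177 − 2.45 = 174.55 → 175
  → #71b7af

#c6e3e0, #71b7af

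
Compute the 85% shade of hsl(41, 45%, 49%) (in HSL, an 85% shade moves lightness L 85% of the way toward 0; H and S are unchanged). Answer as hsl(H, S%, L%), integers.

hsl(41, 45%, 7%)

L moves 85% from 49 toward 0: 49 − 41.65 = 7.35 → 7.
H and S are unchanged.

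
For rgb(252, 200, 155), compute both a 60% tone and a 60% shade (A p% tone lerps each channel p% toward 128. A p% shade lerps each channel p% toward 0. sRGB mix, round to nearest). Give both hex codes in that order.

60% tone:
  R: 252 + 0.6×(128−252) = 252 − 74.4 = 177.6 → 178
  G: 200 + 0.6×(128−200) = 200 − 43.2 = 156.8 → 157
  B: 155 − 16.2 = 138.8 → 139
  → #B29D8B
60% shade:
  R: 252 − 151.2 = 100.8 → 101
  G: 200 + 0.6×(0−200) = 200 − 120 = 80 → 80
  B: 155 + 0.6×(0−155) = 155 − 93 = 62 → 62
  → #65503E

#B29D8B, #65503E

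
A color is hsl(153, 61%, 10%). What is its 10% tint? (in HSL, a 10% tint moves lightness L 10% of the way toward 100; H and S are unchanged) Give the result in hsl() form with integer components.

L moves 10% from 10 toward 100: 10 + 9 = 19 → 19.
H and S are unchanged.

hsl(153, 61%, 19%)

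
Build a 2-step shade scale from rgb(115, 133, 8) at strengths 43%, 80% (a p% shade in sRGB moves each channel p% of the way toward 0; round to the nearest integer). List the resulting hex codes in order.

43%: (115 − 49.45 = 65.55→66, 133 − 57.19 = 75.81→76, 8 − 3.44 = 4.56→5) → #424c05
80%: (115 − 92 = 23→23, 133 − 106.4 = 26.6→27, 8 − 6.4 = 1.6→2) → #171b02

#424c05, #171b02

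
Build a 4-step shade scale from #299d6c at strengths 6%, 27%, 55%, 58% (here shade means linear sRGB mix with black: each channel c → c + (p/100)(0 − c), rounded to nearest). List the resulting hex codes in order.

#299d6c is rgb(41, 157, 108).
6%: (41 − 2.46 = 38.54→39, 157 − 9.42 = 147.58→148, 108 − 6.48 = 101.52→102) → #279466
27%: (41 − 11.07 = 29.93→30, 157 − 42.39 = 114.61→115, 108 − 29.16 = 78.84→79) → #1e734f
55%: (41 − 22.55 = 18.45→18, 157 − 86.35 = 70.65→71, 108 − 59.4 = 48.6→49) → #124731
58%: (41 − 23.78 = 17.22→17, 157 − 91.06 = 65.94→66, 108 − 62.64 = 45.36→45) → #11422d

#279466, #1e734f, #124731, #11422d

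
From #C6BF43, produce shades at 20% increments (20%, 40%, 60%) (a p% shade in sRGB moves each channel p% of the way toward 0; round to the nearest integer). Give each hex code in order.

#9E9936, #777328, #4F4C1B

#C6BF43 is rgb(198, 191, 67).
20%: (198 − 39.6 = 158.4→158, 191 − 38.2 = 152.8→153, 67 − 13.4 = 53.6→54) → #9E9936
40%: (198 − 79.2 = 118.8→119, 191 − 76.4 = 114.6→115, 67 − 26.8 = 40.2→40) → #777328
60%: (198 − 118.8 = 79.2→79, 191 − 114.6 = 76.4→76, 67 − 40.2 = 26.8→27) → #4F4C1B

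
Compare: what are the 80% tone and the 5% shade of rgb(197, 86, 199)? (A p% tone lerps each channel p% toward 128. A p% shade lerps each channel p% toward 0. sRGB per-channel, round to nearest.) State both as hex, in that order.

#8E788E, #BB52BD

80% tone:
  R: 197 + 0.8×(128−197) = 197 − 55.2 = 141.8 → 142
  G: 86 + 0.8×(128−86) = 86 + 33.6 = 119.6 → 120
  B: 199 + 0.8×(128−199) = 199 − 56.8 = 142.2 → 142
  → #8E788E
5% shade:
  R: 197 + 0.05×(0−197) = 197 − 9.85 = 187.15 → 187
  G: 86 − 4.3 = 81.7 → 82
  B: 199 + 0.05×(0−199) = 199 − 9.95 = 189.05 → 189
  → #BB52BD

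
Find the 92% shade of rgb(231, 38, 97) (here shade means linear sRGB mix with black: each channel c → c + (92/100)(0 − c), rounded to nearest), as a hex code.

#120308

Lerp each channel 92% toward 0:
  R: 231 + 0.92×(0−231) = 231 − 212.52 = 18.48 → 18
  G: 38 + 0.92×(0−38) = 38 − 34.96 = 3.04 → 3
  B: 97 + 0.92×(0−97) = 97 − 89.24 = 7.76 → 8
rgb(18, 3, 8) = #120308.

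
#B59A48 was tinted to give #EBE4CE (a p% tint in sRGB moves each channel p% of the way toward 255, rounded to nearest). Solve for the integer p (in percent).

73%

#B59A48 is rgb(181, 154, 72); #EBE4CE is rgb(235, 228, 206).
On the B channel (widest range): 206 ≈ 72 + (p/100)(255 − 72), so p ≈ 100×(206 − 72)/(255 − 72) = 13400/183 = 73.22.
p = 73 reproduces all three channels after rounding.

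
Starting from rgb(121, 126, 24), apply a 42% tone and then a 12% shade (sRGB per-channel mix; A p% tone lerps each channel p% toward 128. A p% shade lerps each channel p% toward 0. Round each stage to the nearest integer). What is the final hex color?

#6D703C

A 42% tone moves each channel 42% toward 128:
  R: 121 + 0.42×(128−121) = 121 + 2.94 = 123.94 → 124
  G: 126 + 0.42×(128−126) = 126 + 0.84 = 126.84 → 127
  B: 24 + 43.68 = 67.68 → 68
After the tone: rgb(124, 127, 68) = #7C7F44.
A 12% shade moves each channel 12% toward 0:
  R: 124 − 14.88 = 109.12 → 109
  G: 127 + 0.12×(0−127) = 127 − 15.24 = 111.76 → 112
  B: 68 + 0.12×(0−68) = 68 − 8.16 = 59.84 → 60
rgb(109, 112, 60) = #6D703C.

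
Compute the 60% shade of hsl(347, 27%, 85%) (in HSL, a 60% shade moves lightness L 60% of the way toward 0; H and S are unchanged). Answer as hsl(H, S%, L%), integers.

hsl(347, 27%, 34%)

L moves 60% from 85 toward 0: 85 − 51 = 34 → 34.
H and S are unchanged.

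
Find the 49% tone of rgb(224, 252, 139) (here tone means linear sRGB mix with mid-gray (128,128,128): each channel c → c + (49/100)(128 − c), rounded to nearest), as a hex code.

A 49% tone moves each channel 49% toward 128:
  R: 224 − 47.04 = 176.96 → 177
  G: 252 − 60.76 = 191.24 → 191
  B: 139 + 0.49×(128−139) = 139 − 5.39 = 133.61 → 134
rgb(177, 191, 134) = #B1BF86.

#B1BF86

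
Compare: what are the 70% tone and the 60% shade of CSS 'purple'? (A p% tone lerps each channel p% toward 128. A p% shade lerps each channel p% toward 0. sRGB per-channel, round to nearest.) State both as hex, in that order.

CSS purple is rgb(128, 0, 128).
70% tone:
  R: 128 + 0 = 128 → 128
  G: 0 + 89.6 = 89.6 → 90
  B: 128 + 0 = 128 → 128
  → #805a80
60% shade:
  R: 128 + 0.6×(0−128) = 128 − 76.8 = 51.2 → 51
  G: 0 + 0.6×(0−0) = 0 + 0 = 0 → 0
  B: 128 − 76.8 = 51.2 → 51
  → #330033

#805a80, #330033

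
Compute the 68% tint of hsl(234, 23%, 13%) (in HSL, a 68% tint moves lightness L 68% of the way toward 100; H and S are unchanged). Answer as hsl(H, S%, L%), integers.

L moves 68% from 13 toward 100: 13 + 59.16 = 72.16 → 72.
H and S are unchanged.

hsl(234, 23%, 72%)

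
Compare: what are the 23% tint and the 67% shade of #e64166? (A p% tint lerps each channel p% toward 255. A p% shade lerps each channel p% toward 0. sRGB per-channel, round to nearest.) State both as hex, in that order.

#ec6d89, #4c1522

#e64166 is rgb(230, 65, 102).
23% tint:
  R: 230 + 5.75 = 235.75 → 236
  G: 65 + 0.23×(255−65) = 65 + 43.7 = 108.7 → 109
  B: 102 + 0.23×(255−102) = 102 + 35.19 = 137.19 → 137
  → #ec6d89
67% shade:
  R: 230 − 154.1 = 75.9 → 76
  G: 65 + 0.67×(0−65) = 65 − 43.55 = 21.45 → 21
  B: 102 + 0.67×(0−102) = 102 − 68.34 = 33.66 → 34
  → #4c1522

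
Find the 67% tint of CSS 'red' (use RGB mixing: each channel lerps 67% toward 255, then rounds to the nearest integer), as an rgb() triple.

rgb(255, 171, 171)

CSS red is rgb(255, 0, 0).
A 67% tint moves each channel 67% toward 255:
  R: 255 + 0.67×(255−255) = 255 + 0 = 255 → 255
  G: 0 + 0.67×(255−0) = 0 + 170.85 = 170.85 → 171
  B: 0 + 0.67×(255−0) = 0 + 170.85 = 170.85 → 171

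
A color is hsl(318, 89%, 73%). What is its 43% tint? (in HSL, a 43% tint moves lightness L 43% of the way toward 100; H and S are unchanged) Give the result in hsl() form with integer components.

hsl(318, 89%, 85%)

L moves 43% from 73 toward 100: 73 + 11.61 = 84.61 → 85.
H and S are unchanged.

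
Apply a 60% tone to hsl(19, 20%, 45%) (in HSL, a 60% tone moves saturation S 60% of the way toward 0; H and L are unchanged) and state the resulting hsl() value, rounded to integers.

hsl(19, 8%, 45%)

S moves 60% from 20 toward 0: 20 − 12 = 8 → 8.
H and L are unchanged.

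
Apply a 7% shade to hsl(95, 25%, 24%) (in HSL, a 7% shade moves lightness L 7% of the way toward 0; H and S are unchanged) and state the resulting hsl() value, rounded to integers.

L moves 7% from 24 toward 0: 24 − 1.68 = 22.32 → 22.
H and S are unchanged.

hsl(95, 25%, 22%)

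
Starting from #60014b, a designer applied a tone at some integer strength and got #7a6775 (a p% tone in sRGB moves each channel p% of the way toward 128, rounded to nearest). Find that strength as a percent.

80%

#60014b is rgb(96, 1, 75); #7a6775 is rgb(122, 103, 117).
On the G channel (widest range): 103 ≈ 1 + (p/100)(128 − 1), so p ≈ 100×(103 − 1)/(128 − 1) = 10200/127 = 80.31.
p = 80 reproduces all three channels after rounding.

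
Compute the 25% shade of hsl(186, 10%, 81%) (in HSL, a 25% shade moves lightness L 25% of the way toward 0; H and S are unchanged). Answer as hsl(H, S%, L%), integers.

hsl(186, 10%, 61%)

L moves 25% from 81 toward 0: 81 − 20.25 = 60.75 → 61.
H and S are unchanged.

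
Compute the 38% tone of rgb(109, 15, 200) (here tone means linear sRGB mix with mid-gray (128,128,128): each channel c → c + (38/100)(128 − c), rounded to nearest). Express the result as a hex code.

Per channel, c → c + 0.38(128 − c):
  R: 109 + 0.38×(128−109) = 109 + 7.22 = 116.22 → 116
  G: 15 + 42.94 = 57.94 → 58
  B: 200 + 0.38×(128−200) = 200 − 27.36 = 172.64 → 173
rgb(116, 58, 173) = #743AAD.

#743AAD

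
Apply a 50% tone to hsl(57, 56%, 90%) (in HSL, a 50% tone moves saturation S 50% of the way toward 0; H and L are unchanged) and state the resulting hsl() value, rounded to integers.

hsl(57, 28%, 90%)

S moves 50% from 56 toward 0: 56 − 28 = 28 → 28.
H and L are unchanged.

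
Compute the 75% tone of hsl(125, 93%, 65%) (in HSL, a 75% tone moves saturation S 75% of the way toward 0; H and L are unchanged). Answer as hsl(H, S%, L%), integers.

hsl(125, 23%, 65%)

S moves 75% from 93 toward 0: 93 − 69.75 = 23.25 → 23.
H and L are unchanged.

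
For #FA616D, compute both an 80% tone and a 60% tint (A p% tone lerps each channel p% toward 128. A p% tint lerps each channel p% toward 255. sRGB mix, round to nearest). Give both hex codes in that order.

#FA616D is rgb(250, 97, 109).
80% tone:
  R: 250 − 97.6 = 152.4 → 152
  G: 97 + 0.8×(128−97) = 97 + 24.8 = 121.8 → 122
  B: 109 + 0.8×(128−109) = 109 + 15.2 = 124.2 → 124
  → #987A7C
60% tint:
  R: 250 + 0.6×(255−250) = 250 + 3 = 253 → 253
  G: 97 + 0.6×(255−97) = 97 + 94.8 = 191.8 → 192
  B: 109 + 0.6×(255−109) = 109 + 87.6 = 196.6 → 197
  → #FDC0C5

#987A7C, #FDC0C5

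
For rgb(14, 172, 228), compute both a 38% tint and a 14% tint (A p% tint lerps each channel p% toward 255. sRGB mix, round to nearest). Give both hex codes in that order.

38% tint:
  R: 14 + 0.38×(255−14) = 14 + 91.58 = 105.58 → 106
  G: 172 + 0.38×(255−172) = 172 + 31.54 = 203.54 → 204
  B: 228 + 10.26 = 238.26 → 238
  → #6accee
14% tint:
  R: 14 + 33.74 = 47.74 → 48
  G: 172 + 0.14×(255−172) = 172 + 11.62 = 183.62 → 184
  B: 228 + 3.78 = 231.78 → 232
  → #30b8e8

#6accee, #30b8e8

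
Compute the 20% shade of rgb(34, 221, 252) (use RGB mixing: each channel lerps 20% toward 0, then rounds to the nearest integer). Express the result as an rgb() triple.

Per channel, c → c + 0.2(0 − c):
  R: 34 − 6.8 = 27.2 → 27
  G: 221 − 44.2 = 176.8 → 177
  B: 252 + 0.2×(0−252) = 252 − 50.4 = 201.6 → 202

rgb(27, 177, 202)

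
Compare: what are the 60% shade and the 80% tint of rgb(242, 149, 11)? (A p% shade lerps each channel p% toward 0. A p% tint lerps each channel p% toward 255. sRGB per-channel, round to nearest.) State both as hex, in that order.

#613c04, #fceace

60% shade:
  R: 242 + 0.6×(0−242) = 242 − 145.2 = 96.8 → 97
  G: 149 − 89.4 = 59.6 → 60
  B: 11 + 0.6×(0−11) = 11 − 6.6 = 4.4 → 4
  → #613c04
80% tint:
  R: 242 + 0.8×(255−242) = 242 + 10.4 = 252.4 → 252
  G: 149 + 84.8 = 233.8 → 234
  B: 11 + 195.2 = 206.2 → 206
  → #fceace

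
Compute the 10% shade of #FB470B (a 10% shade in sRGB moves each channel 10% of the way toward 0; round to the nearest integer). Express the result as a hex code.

#FB470B is rgb(251, 71, 11).
Per channel, c → c + 0.1(0 − c):
  R: 251 + 0.1×(0−251) = 251 − 25.1 = 225.9 → 226
  G: 71 + 0.1×(0−71) = 71 − 7.1 = 63.9 → 64
  B: 11 + 0.1×(0−11) = 11 − 1.1 = 9.9 → 10
rgb(226, 64, 10) = #E2400A.

#E2400A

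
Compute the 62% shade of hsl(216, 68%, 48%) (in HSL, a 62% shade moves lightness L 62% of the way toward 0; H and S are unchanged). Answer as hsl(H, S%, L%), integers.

L moves 62% from 48 toward 0: 48 − 29.76 = 18.24 → 18.
H and S are unchanged.

hsl(216, 68%, 18%)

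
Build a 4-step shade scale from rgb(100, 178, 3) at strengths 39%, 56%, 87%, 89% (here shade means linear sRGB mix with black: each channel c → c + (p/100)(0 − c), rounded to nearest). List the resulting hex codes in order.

39%: (100 − 39 = 61→61, 178 − 69.42 = 108.58→109, 3 − 1.17 = 1.83→2) → #3D6D02
56%: (100 − 56 = 44→44, 178 − 99.68 = 78.32→78, 3 − 1.68 = 1.32→1) → #2C4E01
87%: (100 − 87 = 13→13, 178 − 154.86 = 23.14→23, 3 − 2.61 = 0.39→0) → #0D1700
89%: (100 − 89 = 11→11, 178 − 158.42 = 19.58→20, 3 − 2.67 = 0.33→0) → #0B1400

#3D6D02, #2C4E01, #0D1700, #0B1400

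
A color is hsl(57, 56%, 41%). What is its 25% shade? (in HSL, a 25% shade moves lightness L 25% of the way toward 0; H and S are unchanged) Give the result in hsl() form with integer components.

hsl(57, 56%, 31%)

L moves 25% from 41 toward 0: 41 − 10.25 = 30.75 → 31.
H and S are unchanged.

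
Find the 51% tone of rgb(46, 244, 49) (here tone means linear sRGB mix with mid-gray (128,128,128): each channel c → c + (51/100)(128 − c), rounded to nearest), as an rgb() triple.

Per channel, c → c + 0.51(128 − c):
  R: 46 + 0.51×(128−46) = 46 + 41.82 = 87.82 → 88
  G: 244 − 59.16 = 184.84 → 185
  B: 49 + 0.51×(128−49) = 49 + 40.29 = 89.29 → 89

rgb(88, 185, 89)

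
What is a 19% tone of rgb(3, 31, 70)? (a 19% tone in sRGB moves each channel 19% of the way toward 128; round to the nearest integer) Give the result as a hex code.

#1B3151

Per channel, c → c + 0.19(128 − c):
  R: 3 + 0.19×(128−3) = 3 + 23.75 = 26.75 → 27
  G: 31 + 0.19×(128−31) = 31 + 18.43 = 49.43 → 49
  B: 70 + 0.19×(128−70) = 70 + 11.02 = 81.02 → 81
rgb(27, 49, 81) = #1B3151.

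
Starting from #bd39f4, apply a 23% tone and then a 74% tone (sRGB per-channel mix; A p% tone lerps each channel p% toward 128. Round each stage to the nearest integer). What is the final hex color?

#8c7297

#bd39f4 is rgb(189, 57, 244).
Lerp each channel 23% toward 128:
  R: 189 − 14.03 = 174.97 → 175
  G: 57 + 16.33 = 73.33 → 73
  B: 244 − 26.68 = 217.32 → 217
After the tone: rgb(175, 73, 217) = #af49d9.
Per channel, c → c + 0.74(128 − c):
  R: 175 + 0.74×(128−175) = 175 − 34.78 = 140.22 → 140
  G: 73 + 0.74×(128−73) = 73 + 40.7 = 113.7 → 114
  B: 217 − 65.86 = 151.14 → 151
rgb(140, 114, 151) = #8c7297.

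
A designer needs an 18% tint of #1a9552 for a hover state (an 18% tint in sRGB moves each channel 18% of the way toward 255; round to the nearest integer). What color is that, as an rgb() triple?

#1a9552 is rgb(26, 149, 82).
An 18% tint moves each channel 18% toward 255:
  R: 26 + 0.18×(255−26) = 26 + 41.22 = 67.22 → 67
  G: 149 + 0.18×(255−149) = 149 + 19.08 = 168.08 → 168
  B: 82 + 0.18×(255−82) = 82 + 31.14 = 113.14 → 113

rgb(67, 168, 113)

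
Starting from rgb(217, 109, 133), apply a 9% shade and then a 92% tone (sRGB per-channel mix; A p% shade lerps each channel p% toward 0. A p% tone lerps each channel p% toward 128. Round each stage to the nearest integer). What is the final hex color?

A 9% shade moves each channel 9% toward 0:
  R: 217 + 0.09×(0−217) = 217 − 19.53 = 197.47 → 197
  G: 109 + 0.09×(0−109) = 109 − 9.81 = 99.19 → 99
  B: 133 − 11.97 = 121.03 → 121
After the shade: rgb(197, 99, 121) = #C56379.
A 92% tone moves each channel 92% toward 128:
  R: 197 + 0.92×(128−197) = 197 − 63.48 = 133.52 → 134
  G: 99 + 26.68 = 125.68 → 126
  B: 121 + 0.92×(128−121) = 121 + 6.44 = 127.44 → 127
rgb(134, 126, 127) = #867E7F.

#867E7F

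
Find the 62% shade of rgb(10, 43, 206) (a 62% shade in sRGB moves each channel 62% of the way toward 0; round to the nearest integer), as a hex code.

#04104e

Lerp each channel 62% toward 0:
  R: 10 − 6.2 = 3.8 → 4
  G: 43 + 0.62×(0−43) = 43 − 26.66 = 16.34 → 16
  B: 206 + 0.62×(0−206) = 206 − 127.72 = 78.28 → 78
rgb(4, 16, 78) = #04104e.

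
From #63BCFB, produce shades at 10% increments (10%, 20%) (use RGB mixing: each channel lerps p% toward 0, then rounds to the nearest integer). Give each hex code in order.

#63BCFB is rgb(99, 188, 251).
10%: (99 − 9.9 = 89.1→89, 188 − 18.8 = 169.2→169, 251 − 25.1 = 225.9→226) → #59A9E2
20%: (99 − 19.8 = 79.2→79, 188 − 37.6 = 150.4→150, 251 − 50.2 = 200.8→201) → #4F96C9

#59A9E2, #4F96C9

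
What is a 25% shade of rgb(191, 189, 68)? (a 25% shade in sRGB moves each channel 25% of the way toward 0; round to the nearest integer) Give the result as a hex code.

Per channel, c → c + 0.25(0 − c):
  R: 191 + 0.25×(0−191) = 191 − 47.75 = 143.25 → 143
  G: 189 + 0.25×(0−189) = 189 − 47.25 = 141.75 → 142
  B: 68 + 0.25×(0−68) = 68 − 17 = 51 → 51
rgb(143, 142, 51) = #8F8E33.

#8F8E33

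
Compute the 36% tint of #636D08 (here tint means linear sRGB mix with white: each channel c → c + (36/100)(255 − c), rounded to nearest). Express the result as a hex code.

#9BA261

#636D08 is rgb(99, 109, 8).
Per channel, c → c + 0.36(255 − c):
  R: 99 + 0.36×(255−99) = 99 + 56.16 = 155.16 → 155
  G: 109 + 52.56 = 161.56 → 162
  B: 8 + 0.36×(255−8) = 8 + 88.92 = 96.92 → 97
rgb(155, 162, 97) = #9BA261.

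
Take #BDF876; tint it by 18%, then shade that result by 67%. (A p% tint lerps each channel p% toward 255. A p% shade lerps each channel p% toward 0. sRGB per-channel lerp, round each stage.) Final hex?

#42522F

#BDF876 is rgb(189, 248, 118).
Lerp each channel 18% toward 255:
  R: 189 + 11.88 = 200.88 → 201
  G: 248 + 1.26 = 249.26 → 249
  B: 118 + 0.18×(255−118) = 118 + 24.66 = 142.66 → 143
After the tint: rgb(201, 249, 143) = #C9F98F.
A 67% shade moves each channel 67% toward 0:
  R: 201 − 134.67 = 66.33 → 66
  G: 249 − 166.83 = 82.17 → 82
  B: 143 + 0.67×(0−143) = 143 − 95.81 = 47.19 → 47
rgb(66, 82, 47) = #42522F.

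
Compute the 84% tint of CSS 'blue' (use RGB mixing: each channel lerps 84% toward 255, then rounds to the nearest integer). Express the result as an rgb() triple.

rgb(214, 214, 255)

CSS blue is rgb(0, 0, 255).
Lerp each channel 84% toward 255:
  R: 0 + 214.2 = 214.2 → 214
  G: 0 + 214.2 = 214.2 → 214
  B: 255 + 0.84×(255−255) = 255 + 0 = 255 → 255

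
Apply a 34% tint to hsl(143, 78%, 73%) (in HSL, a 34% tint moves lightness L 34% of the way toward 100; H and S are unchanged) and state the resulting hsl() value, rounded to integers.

L moves 34% from 73 toward 100: 73 + 9.18 = 82.18 → 82.
H and S are unchanged.

hsl(143, 78%, 82%)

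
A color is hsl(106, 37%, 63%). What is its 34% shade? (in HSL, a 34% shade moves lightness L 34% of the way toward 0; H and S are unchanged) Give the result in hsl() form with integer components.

hsl(106, 37%, 42%)

L moves 34% from 63 toward 0: 63 − 21.42 = 41.58 → 42.
H and S are unchanged.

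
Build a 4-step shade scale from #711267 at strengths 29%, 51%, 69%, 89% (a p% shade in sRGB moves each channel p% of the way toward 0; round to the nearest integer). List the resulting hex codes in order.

#500D49, #370932, #230620, #0C020B

#711267 is rgb(113, 18, 103).
29%: (113 − 32.77 = 80.23→80, 18 − 5.22 = 12.78→13, 103 − 29.87 = 73.13→73) → #500D49
51%: (113 − 57.63 = 55.37→55, 18 − 9.18 = 8.82→9, 103 − 52.53 = 50.47→50) → #370932
69%: (113 − 77.97 = 35.03→35, 18 − 12.42 = 5.58→6, 103 − 71.07 = 31.93→32) → #230620
89%: (113 − 100.57 = 12.43→12, 18 − 16.02 = 1.98→2, 103 − 91.67 = 11.33→11) → #0C020B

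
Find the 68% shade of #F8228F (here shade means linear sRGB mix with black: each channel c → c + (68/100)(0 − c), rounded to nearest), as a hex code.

#4F0B2E

#F8228F is rgb(248, 34, 143).
Lerp each channel 68% toward 0:
  R: 248 − 168.64 = 79.36 → 79
  G: 34 + 0.68×(0−34) = 34 − 23.12 = 10.88 → 11
  B: 143 + 0.68×(0−143) = 143 − 97.24 = 45.76 → 46
rgb(79, 11, 46) = #4F0B2E.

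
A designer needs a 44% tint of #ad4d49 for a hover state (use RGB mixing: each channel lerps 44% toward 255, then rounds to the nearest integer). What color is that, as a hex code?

#ad4d49 is rgb(173, 77, 73).
Per channel, c → c + 0.44(255 − c):
  R: 173 + 36.08 = 209.08 → 209
  G: 77 + 78.32 = 155.32 → 155
  B: 73 + 80.08 = 153.08 → 153
rgb(209, 155, 153) = #d19b99.

#d19b99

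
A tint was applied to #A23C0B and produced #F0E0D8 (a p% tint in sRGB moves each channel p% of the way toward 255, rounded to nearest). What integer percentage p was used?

84%

#A23C0B is rgb(162, 60, 11); #F0E0D8 is rgb(240, 224, 216).
On the B channel (widest range): 216 ≈ 11 + (p/100)(255 − 11), so p ≈ 100×(216 − 11)/(255 − 11) = 20500/244 = 84.02.
p = 84 reproduces all three channels after rounding.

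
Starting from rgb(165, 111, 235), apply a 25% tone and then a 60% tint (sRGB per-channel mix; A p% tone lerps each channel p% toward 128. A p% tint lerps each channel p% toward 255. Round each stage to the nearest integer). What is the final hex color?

#D7C7EC

Lerp each channel 25% toward 128:
  R: 165 + 0.25×(128−165) = 165 − 9.25 = 155.75 → 156
  G: 111 + 0.25×(128−111) = 111 + 4.25 = 115.25 → 115
  B: 235 − 26.75 = 208.25 → 208
After the tone: rgb(156, 115, 208) = #9C73D0.
Lerp each channel 60% toward 255:
  R: 156 + 0.6×(255−156) = 156 + 59.4 = 215.4 → 215
  G: 115 + 0.6×(255−115) = 115 + 84 = 199 → 199
  B: 208 + 0.6×(255−208) = 208 + 28.2 = 236.2 → 236
rgb(215, 199, 236) = #D7C7EC.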